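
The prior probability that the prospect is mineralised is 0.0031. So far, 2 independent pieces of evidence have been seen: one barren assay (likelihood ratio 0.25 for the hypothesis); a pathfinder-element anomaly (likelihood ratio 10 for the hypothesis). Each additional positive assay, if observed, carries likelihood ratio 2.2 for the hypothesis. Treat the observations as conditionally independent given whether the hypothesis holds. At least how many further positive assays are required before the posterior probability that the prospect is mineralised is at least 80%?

8

Prior odds = 0.0031/0.9969 = 31/9969.
Combined Bayes factor of the evidence already in hand = 0.25 × 10 = 2.5.
Odds after that evidence = (31/9969) × 2.5 = 155/19938.
Target odds = 0.8/0.2 = 4.
Need 2.2ⁿ ≥ 4 ÷ (155/19938) = 79752/155.
2.2⁷ = 19487171/78125 falls short of 79752/155 but 2.2⁸ = 214358881/390625 reaches it, so n = 8.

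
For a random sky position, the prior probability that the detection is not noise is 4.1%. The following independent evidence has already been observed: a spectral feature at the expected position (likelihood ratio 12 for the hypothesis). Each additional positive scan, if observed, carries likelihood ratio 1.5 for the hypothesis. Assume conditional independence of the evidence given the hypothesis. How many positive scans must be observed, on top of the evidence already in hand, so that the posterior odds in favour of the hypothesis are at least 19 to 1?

Prior odds = 0.041/0.959 = 41/959.
Bayes factor of the evidence already in hand = 12.
Odds after that evidence = (41/959) × 12 = 492/959.
Target odds = 19.
Need 1.5ⁿ ≥ 19 ÷ (492/959) = 18221/492.
1.5⁸ = 25.62890625 falls short of 18221/492 but 1.5⁹ = 19683/512 reaches it, so n = 9.

9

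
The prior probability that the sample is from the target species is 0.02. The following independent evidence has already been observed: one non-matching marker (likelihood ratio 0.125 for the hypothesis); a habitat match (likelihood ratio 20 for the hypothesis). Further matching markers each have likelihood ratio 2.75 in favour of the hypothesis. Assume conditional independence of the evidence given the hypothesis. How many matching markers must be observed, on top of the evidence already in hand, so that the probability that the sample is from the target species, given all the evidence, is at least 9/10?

Prior odds = 0.02/0.98 = 1/49.
Combined Bayes factor of the evidence already in hand = 0.125 × 20 = 2.5.
Odds after that evidence = (1/49) × 2.5 = 5/98.
Target odds = 0.9/0.1 = 9.
Need 2.75ⁿ ≥ 9 ÷ (5/98) = 176.4.
2.75⁵ = 161051/1024 falls short of 176.4 but 2.75⁶ = 1771561/4096 reaches it, so n = 6.

6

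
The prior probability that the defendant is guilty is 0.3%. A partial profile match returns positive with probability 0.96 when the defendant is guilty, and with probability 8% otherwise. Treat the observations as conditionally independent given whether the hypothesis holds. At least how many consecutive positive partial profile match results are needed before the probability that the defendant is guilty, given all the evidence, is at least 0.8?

Prior odds: 0.003 ÷ 0.997 = 3/997.
Likelihood ratio of a positive result = 0.96/0.08 = 12.
Target odds: 0.8 ÷ 0.2 = 4.
Require 12ⁿ ≥ 4 ÷ (3/997) = 3988/3.
12² = 144 falls short of 3988/3 but 12³ = 1728 reaches it, so n = 3.

3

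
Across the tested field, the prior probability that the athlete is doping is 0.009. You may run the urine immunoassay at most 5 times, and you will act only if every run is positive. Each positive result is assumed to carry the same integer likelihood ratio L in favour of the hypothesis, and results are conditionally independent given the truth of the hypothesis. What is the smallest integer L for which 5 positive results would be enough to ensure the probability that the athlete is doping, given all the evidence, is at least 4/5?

Prior odds = 0.009/0.991 = 9/991.
Target odds = 0.8/0.2 = 4.
Need L⁵ ≥ 4 ÷ (9/991) = 3964/9.
3⁵ = 243 < 3964/9 ≤ 1024 = 4⁵, so L = 4.

4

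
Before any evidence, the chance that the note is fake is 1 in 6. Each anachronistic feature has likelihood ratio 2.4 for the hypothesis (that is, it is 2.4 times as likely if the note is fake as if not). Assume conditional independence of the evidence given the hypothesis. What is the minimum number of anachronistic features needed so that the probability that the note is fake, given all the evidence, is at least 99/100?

8

Prior odds = (1/6)/(5/6) = 0.2.
Likelihood ratio per anachronistic feature = 2.4.
Target posterior odds = 0.99/0.01 = 99.
Require 2.4ⁿ ≥ 99 ÷ 0.2 = 495.
2.4⁷ = 35831808/78125 falls short of 495 but 2.4⁸ = 429981696/390625 reaches it, so n = 8.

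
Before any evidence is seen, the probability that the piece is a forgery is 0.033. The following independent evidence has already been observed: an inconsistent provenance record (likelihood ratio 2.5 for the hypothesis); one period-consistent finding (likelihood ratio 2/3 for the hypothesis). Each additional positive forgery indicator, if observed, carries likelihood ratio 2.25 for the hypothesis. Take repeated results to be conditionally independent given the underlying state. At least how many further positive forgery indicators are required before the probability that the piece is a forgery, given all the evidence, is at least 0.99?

Prior odds = 0.033/0.967 = 33/967.
Combined Bayes factor of the evidence already in hand = 2.5 × (2/3) = 5/3.
Odds after that evidence = (33/967) × 5/3 = 55/967.
Target odds = 0.99/0.01 = 99.
Need 2.25ⁿ ≥ 99 ÷ (55/967) = 1740.6.
2.25⁹ = 387420489/262144 falls short of 1740.6 but 2.25¹⁰ ≈3325.26 reaches it, so n = 10.

10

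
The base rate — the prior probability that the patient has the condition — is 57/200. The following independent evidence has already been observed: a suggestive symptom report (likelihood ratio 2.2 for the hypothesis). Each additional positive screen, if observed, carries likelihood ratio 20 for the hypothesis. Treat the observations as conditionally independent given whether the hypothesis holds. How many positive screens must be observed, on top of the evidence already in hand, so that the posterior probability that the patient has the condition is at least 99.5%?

Prior odds = 0.285/0.715 = 57/143.
Bayes factor of the evidence already in hand = 2.2.
Odds after that evidence = (57/143) × 2.2 = 57/65.
Target odds = 0.995/0.005 = 199.
Need 20ⁿ ≥ 199 ÷ (57/65) = 12935/57.
20¹ = 20 falls short of 12935/57 but 20² = 400 reaches it, so n = 2.

2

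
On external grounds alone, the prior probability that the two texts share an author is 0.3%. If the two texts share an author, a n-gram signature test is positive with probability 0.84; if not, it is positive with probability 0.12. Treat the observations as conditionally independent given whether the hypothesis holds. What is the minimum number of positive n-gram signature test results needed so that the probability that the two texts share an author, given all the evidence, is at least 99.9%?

Prior odds: 0.003 ÷ 0.997 = 3/997.
Likelihood ratio of a positive = 0.84/0.12 = 7.
Target posterior odds = 0.999/0.001 = 999.
Need (3/997) × 7ⁿ ≥ 999, i.e. 7ⁿ ≥ 332001.
7⁶ = 117649 falls short of 332001 but 7⁷ = 823543 reaches it, so n = 7.

7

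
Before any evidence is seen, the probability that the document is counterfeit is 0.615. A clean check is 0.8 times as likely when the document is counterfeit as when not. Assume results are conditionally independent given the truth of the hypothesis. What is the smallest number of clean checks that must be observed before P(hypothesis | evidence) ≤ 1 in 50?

Prior odds: 0.615 ÷ 0.385 = 123/77.
Likelihood ratio per clean check = 0.8.
Target odds: 0.02 ÷ 0.98 = 1/49.
Require 0.8ⁿ ≤ 1/49 ÷ (123/77) = 11/861.
0.8¹⁹ ≈0.0144115 is still above 11/861 but 0.8²⁰ ≈0.0115292 is at or below it, so n = 20.

20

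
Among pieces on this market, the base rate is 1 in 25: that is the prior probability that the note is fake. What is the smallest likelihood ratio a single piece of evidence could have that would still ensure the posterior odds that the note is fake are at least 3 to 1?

72

Prior odds = 0.04/0.96 = 1/24.
Target odds = 3.
Required Bayes factor = 3 ÷ (1/24) = 72.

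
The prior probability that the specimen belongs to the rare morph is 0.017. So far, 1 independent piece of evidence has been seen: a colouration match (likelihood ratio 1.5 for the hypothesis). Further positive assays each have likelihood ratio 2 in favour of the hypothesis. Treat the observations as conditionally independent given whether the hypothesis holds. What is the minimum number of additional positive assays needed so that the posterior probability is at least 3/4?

7

Prior odds = 0.017/0.983 = 17/983.
Bayes factor of the evidence already in hand = 1.5.
Odds after that evidence = (17/983) × 1.5 = 51/1966.
Target odds = 0.75/0.25 = 3.
Need 2ⁿ ≥ 3 ÷ (51/1966) = 1966/17.
2⁶ = 64 falls short of 1966/17 but 2⁷ = 128 reaches it, so n = 7.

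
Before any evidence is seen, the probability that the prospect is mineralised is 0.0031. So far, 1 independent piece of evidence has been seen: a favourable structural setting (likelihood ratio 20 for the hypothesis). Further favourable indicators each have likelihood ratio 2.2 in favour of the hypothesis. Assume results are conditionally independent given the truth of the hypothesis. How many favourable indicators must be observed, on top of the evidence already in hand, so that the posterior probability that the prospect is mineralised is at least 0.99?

10

Prior odds = 0.0031/0.9969 = 31/9969.
Bayes factor of the evidence already in hand = 20.
Odds after that evidence = (31/9969) × 20 = 620/9969.
Target odds = 0.99/0.01 = 99.
Need 2.2ⁿ ≥ 99 ÷ (620/9969) = 986931/620.
2.2⁹ ≈1207.27 falls short of 986931/620 but 2.2¹⁰ ≈2655.99 reaches it, so n = 10.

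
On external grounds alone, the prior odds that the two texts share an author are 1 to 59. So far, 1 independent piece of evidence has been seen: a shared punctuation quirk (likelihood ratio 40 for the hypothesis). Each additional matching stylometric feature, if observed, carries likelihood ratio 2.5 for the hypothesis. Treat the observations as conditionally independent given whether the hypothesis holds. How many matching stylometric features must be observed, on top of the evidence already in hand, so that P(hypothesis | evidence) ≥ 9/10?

3

Prior odds = 1/59.
Bayes factor of the evidence already in hand = 40.
Odds after that evidence = (1/59) × 40 = 40/59.
Target odds = 0.9/0.1 = 9.
Need 2.5ⁿ ≥ 9 ÷ (40/59) = 13.275.
2.5² = 6.25 falls short of 13.275 but 2.5³ = 15.625 reaches it, so n = 3.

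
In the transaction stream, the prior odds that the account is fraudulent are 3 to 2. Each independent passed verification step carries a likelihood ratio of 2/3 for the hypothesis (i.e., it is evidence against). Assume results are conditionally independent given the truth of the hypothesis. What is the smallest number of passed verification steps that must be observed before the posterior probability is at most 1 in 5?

5

Prior odds = 1.5.
Likelihood ratio per passed verification step = 2/3.
Target posterior odds = 0.2/0.8 = 0.25.
Require (2/3)ⁿ ≤ 0.25 ÷ 1.5 = 1/6.
(2/3)⁴ = 16/81 is still above 1/6 but (2/3)⁵ = 32/243 is at or below it, so n = 5.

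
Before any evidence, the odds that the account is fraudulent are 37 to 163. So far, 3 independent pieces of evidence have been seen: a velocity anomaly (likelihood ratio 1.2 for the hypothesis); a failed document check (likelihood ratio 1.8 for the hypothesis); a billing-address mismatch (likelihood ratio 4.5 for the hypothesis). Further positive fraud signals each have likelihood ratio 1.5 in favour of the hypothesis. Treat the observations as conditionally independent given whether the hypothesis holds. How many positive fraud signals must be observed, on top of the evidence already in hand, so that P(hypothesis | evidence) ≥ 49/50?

Prior odds = 37/163.
Combined Bayes factor of the evidence already in hand = 1.2 × 1.8 × 4.5 = 9.72.
Odds after that evidence = (37/163) × 9.72 = 8991/4075.
Target odds = 0.98/0.02 = 49.
Need 1.5ⁿ ≥ 49 ÷ (8991/4075) = 199675/8991.
1.5⁷ = 17.0859375 falls short of 199675/8991 but 1.5⁸ = 25.62890625 reaches it, so n = 8.

8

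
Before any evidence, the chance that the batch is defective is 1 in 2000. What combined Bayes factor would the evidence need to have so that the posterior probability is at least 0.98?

97951

Prior odds = 0.0005/0.9995 = 1/1999.
Target odds = 0.98/0.02 = 49.
Required Bayes factor = 49 ÷ (1/1999) = 97951.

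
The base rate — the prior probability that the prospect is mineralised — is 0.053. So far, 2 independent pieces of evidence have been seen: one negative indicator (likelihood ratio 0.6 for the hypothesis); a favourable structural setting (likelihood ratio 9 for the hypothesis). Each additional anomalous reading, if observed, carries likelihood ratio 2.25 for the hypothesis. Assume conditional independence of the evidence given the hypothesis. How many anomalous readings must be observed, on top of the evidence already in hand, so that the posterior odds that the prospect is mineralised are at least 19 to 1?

Prior odds = 0.053/0.947 = 53/947.
Combined Bayes factor of the evidence already in hand = 0.6 × 9 = 5.4.
Odds after that evidence = (53/947) × 5.4 = 1431/4735.
Target odds = 19.
Need 2.25ⁿ ≥ 19 ÷ (1431/4735) = 89965/1431.
2.25⁵ = 59049/1024 falls short of 89965/1431 but 2.25⁶ = 531441/4096 reaches it, so n = 6.

6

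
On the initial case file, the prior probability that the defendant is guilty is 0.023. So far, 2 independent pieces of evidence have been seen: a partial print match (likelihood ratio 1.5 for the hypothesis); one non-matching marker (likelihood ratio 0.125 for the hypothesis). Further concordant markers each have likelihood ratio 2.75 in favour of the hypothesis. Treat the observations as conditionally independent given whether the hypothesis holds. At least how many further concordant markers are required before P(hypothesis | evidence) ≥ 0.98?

Prior odds = 0.023/0.977 = 23/977.
Combined Bayes factor of the evidence already in hand = 1.5 × 0.125 = 0.1875.
Odds after that evidence = (23/977) × 0.1875 = 69/15632.
Target odds = 0.98/0.02 = 49.
Need 2.75ⁿ ≥ 49 ÷ (69/15632) = 765968/69.
2.75⁹ ≈8994.86 falls short of 765968/69 but 2.75¹⁰ ≈24735.9 reaches it, so n = 10.

10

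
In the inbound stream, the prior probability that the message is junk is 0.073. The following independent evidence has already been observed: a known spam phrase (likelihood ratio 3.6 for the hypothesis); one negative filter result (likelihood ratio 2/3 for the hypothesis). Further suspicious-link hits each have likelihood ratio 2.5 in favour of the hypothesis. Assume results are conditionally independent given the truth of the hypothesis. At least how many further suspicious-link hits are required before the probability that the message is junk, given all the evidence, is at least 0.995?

8

Prior odds = 0.073/0.927 = 73/927.
Combined Bayes factor of the evidence already in hand = 3.6 × (2/3) = 2.4.
Odds after that evidence = (73/927) × 2.4 = 292/1545.
Target odds = 0.995/0.005 = 199.
Need 2.5ⁿ ≥ 199 ÷ (292/1545) = 307455/292.
2.5⁷ = 610.3515625 falls short of 307455/292 but 2.5⁸ = 390625/256 reaches it, so n = 8.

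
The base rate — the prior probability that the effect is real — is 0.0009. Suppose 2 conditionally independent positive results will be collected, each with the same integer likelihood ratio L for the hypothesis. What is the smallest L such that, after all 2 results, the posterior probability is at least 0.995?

471

Prior odds = 0.0009/0.9991 = 9/9991.
Target odds = 0.995/0.005 = 199.
Need L² ≥ 199 ÷ (9/9991) = 1988209/9.
470² = 220900 < 1988209/9 ≤ 221841 = 471², so L = 471.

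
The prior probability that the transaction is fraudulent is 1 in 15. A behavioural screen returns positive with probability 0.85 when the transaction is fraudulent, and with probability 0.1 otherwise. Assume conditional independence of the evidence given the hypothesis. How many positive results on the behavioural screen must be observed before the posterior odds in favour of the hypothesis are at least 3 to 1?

Prior odds: (1/15) ÷ (14/15) = 1/14.
Likelihood ratio of a positive result = 0.85/0.1 = 8.5.
Target odds = 3.
Require 8.5ⁿ ≥ 3 ÷ (1/14) = 42.
8.5¹ = 8.5 falls short of 42 but 8.5² = 72.25 reaches it, so n = 2.

2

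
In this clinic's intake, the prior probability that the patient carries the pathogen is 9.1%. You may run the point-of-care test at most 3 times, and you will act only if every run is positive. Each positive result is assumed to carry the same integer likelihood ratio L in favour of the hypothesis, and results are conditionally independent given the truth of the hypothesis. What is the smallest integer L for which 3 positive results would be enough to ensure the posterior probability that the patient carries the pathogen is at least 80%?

4

Prior odds = 0.091/0.909 = 91/909.
Target odds = 0.8/0.2 = 4.
Need L³ ≥ 4 ÷ (91/909) = 3636/91.
3³ = 27 < 3636/91 ≤ 64 = 4³, so L = 4.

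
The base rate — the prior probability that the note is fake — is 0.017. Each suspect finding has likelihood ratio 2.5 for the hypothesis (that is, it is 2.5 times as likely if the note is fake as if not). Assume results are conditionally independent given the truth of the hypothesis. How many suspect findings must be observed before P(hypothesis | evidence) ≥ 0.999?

Prior odds: 0.017 ÷ 0.983 = 17/983.
Likelihood ratio per suspect finding = 2.5.
Target posterior odds = 0.999/0.001 = 999.
Require 2.5ⁿ ≥ 999 ÷ (17/983) = 982017/17.
2.5¹¹ = 48828125/2048 falls short of 982017/17 but 2.5¹² = 244140625/4096 reaches it, so n = 12.

12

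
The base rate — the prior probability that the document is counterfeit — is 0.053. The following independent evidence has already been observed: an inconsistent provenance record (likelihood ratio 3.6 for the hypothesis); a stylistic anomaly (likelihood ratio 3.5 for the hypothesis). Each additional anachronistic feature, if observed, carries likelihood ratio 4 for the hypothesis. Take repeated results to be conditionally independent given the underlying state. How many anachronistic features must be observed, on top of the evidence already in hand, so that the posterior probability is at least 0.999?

6

Prior odds = 0.053/0.947 = 53/947.
Combined Bayes factor of the evidence already in hand = 3.6 × 3.5 = 12.6.
Odds after that evidence = (53/947) × 12.6 = 3339/4735.
Target odds = 0.999/0.001 = 999.
Need 4ⁿ ≥ 999 ÷ (3339/4735) = 525585/371.
4⁵ = 1024 falls short of 525585/371 but 4⁶ = 4096 reaches it, so n = 6.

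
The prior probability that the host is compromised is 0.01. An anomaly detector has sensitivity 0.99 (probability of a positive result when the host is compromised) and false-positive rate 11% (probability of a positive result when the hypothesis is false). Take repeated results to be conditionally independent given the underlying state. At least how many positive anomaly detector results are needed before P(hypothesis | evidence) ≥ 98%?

Prior odds = 0.01/0.99 = 1/99.
Likelihood ratio of a positive result = 0.99/0.11 = 9.
Target odds: 0.98 ÷ 0.02 = 49.
Require 9ⁿ ≥ 49 ÷ (1/99) = 4851.
9³ = 729 falls short of 4851 but 9⁴ = 6561 reaches it, so n = 4.

4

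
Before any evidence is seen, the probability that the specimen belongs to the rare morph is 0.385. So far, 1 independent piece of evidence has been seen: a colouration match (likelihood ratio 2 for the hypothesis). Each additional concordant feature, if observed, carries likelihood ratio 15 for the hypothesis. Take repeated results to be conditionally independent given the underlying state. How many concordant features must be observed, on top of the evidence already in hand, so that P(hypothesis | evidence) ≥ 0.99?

2

Prior odds = 0.385/0.615 = 77/123.
Bayes factor of the evidence already in hand = 2.
Odds after that evidence = (77/123) × 2 = 154/123.
Target odds = 0.99/0.01 = 99.
Need 15ⁿ ≥ 99 ÷ (154/123) = 1107/14.
15¹ = 15 falls short of 1107/14 but 15² = 225 reaches it, so n = 2.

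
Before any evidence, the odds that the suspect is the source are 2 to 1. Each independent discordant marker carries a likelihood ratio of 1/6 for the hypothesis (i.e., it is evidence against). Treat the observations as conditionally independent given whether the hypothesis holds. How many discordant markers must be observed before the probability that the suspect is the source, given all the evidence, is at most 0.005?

Prior odds = 2.
Likelihood ratio per discordant marker = 1/6.
Target posterior odds = 0.005/0.995 = 1/199.
Need 2 × (1/6)ⁿ ≤ 1/199, i.e. (1/6)ⁿ ≤ 1/398.
(1/6)³ = 1/216 is still above 1/398 but (1/6)⁴ = 1/1296 is at or below it, so n = 4.

4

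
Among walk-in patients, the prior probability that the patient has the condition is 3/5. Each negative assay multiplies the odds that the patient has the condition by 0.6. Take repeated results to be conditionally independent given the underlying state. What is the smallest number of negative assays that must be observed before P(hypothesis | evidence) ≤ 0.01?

10

Prior odds = 0.6/0.4 = 1.5.
Likelihood ratio per negative assay = 0.6.
Target posterior odds = 0.01/0.99 = 1/99.
Need 1.5 × 0.6ⁿ ≤ 1/99, i.e. 0.6ⁿ ≤ 2/297.
0.6⁹ = 19683/1953125 is still above 2/297 but 0.6¹⁰ = 59049/9765625 is at or below it, so n = 10.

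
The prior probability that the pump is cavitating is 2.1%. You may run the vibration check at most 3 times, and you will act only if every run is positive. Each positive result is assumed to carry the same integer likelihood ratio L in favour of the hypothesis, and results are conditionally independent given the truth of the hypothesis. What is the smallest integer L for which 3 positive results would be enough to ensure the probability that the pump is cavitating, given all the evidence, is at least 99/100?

17

Prior odds = 0.021/0.979 = 21/979.
Target odds = 0.99/0.01 = 99.
Need L³ ≥ 99 ÷ (21/979) = 32307/7.
16³ = 4096 < 32307/7 ≤ 4913 = 17³, so L = 17.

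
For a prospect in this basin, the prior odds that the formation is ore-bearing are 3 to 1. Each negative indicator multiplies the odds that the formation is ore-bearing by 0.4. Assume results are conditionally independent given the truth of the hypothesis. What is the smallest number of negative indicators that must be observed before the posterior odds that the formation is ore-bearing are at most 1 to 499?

8

Prior odds = 3.
Likelihood ratio per negative indicator = 0.4.
Target odds = 1/499.
Need 3 × 0.4ⁿ ≤ 1/499, i.e. 0.4ⁿ ≤ 1/1497.
0.4⁷ = 128/78125 is still above 1/1497 but 0.4⁸ = 256/390625 is at or below it, so n = 8.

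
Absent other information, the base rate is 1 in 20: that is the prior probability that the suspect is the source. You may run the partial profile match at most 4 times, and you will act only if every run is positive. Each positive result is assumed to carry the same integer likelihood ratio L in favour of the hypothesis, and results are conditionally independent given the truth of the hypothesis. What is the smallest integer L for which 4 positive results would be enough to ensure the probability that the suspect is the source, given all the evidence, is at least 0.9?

4

Prior odds = 0.05/0.95 = 1/19.
Target odds = 0.9/0.1 = 9.
Need L⁴ ≥ 9 ÷ (1/19) = 171.
3⁴ = 81 < 171 ≤ 256 = 4⁴, so L = 4.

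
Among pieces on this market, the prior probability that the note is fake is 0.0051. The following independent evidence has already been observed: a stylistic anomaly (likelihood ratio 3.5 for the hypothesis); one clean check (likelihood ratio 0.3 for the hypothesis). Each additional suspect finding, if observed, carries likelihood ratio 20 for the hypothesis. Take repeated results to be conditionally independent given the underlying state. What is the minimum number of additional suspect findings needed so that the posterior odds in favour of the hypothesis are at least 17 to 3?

3

Prior odds = 0.0051/0.9949 = 51/9949.
Combined Bayes factor of the evidence already in hand = 3.5 × 0.3 = 1.05.
Odds after that evidence = (51/9949) × 1.05 = 1071/198980.
Target odds = 17/3.
Need 20ⁿ ≥ 17/3 ÷ (1071/198980) = 198980/189.
20² = 400 falls short of 198980/189 but 20³ = 8000 reaches it, so n = 3.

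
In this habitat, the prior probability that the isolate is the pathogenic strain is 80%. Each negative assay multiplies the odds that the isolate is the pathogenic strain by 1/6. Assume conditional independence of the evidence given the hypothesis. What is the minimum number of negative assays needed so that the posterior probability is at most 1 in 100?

Prior odds: 0.8 ÷ 0.2 = 4.
Likelihood ratio per negative assay = 1/6.
Target posterior odds = 0.01/0.99 = 1/99.
Need 4 × (1/6)ⁿ ≤ 1/99, i.e. (1/6)ⁿ ≤ 1/396.
(1/6)³ = 1/216 is still above 1/396 but (1/6)⁴ = 1/1296 is at or below it, so n = 4.

4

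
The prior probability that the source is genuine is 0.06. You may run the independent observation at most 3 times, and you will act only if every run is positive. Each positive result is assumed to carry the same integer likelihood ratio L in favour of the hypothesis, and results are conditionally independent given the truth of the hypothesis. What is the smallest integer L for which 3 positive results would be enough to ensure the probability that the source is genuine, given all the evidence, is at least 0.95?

7

Prior odds = 0.06/0.94 = 3/47.
Target odds = 0.95/0.05 = 19.
Need L³ ≥ 19 ÷ (3/47) = 893/3.
6³ = 216 < 893/3 ≤ 343 = 7³, so L = 7.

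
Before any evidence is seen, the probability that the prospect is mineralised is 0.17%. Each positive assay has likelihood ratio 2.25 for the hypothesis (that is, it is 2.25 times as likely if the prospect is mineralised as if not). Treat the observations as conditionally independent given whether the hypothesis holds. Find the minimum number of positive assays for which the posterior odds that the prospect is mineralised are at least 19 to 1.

12

Prior odds: 0.0017 ÷ 0.9983 = 17/9983.
Likelihood ratio per positive assay = 2.25.
Target odds = 19.
Need (17/9983) × 2.25ⁿ ≥ 19, i.e. 2.25ⁿ ≥ 189677/17.
2.25¹¹ ≈7481.83 falls short of 189677/17 but 2.25¹² ≈16834.1 reaches it, so n = 12.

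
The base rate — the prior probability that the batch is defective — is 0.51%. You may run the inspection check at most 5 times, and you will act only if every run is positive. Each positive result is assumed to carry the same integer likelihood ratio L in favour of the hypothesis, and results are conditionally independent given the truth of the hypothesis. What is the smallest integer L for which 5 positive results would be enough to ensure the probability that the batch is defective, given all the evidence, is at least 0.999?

12

Prior odds = 0.0051/0.9949 = 51/9949.
Target odds = 0.999/0.001 = 999.
Need L⁵ ≥ 999 ÷ (51/9949) = 3313017/17.
11⁵ = 161051 < 3313017/17 ≤ 248832 = 12⁵, so L = 12.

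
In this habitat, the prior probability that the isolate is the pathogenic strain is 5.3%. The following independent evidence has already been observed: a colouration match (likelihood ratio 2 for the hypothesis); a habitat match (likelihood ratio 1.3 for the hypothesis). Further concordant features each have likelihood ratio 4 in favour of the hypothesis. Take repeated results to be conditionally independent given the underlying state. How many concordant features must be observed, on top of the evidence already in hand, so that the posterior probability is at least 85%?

Prior odds = 0.053/0.947 = 53/947.
Combined Bayes factor of the evidence already in hand = 2 × 1.3 = 2.6.
Odds after that evidence = (53/947) × 2.6 = 689/4735.
Target odds = 0.85/0.15 = 17/3.
Need 4ⁿ ≥ 17/3 ÷ (689/4735) = 80495/2067.
4² = 16 falls short of 80495/2067 but 4³ = 64 reaches it, so n = 3.

3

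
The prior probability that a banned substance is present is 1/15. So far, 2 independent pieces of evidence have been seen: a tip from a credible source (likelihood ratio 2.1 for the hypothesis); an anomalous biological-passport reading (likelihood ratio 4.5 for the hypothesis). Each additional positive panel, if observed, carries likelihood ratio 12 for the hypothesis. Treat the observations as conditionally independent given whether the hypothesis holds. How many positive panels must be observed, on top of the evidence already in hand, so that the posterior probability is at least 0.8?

Prior odds = (1/15)/(14/15) = 1/14.
Combined Bayes factor of the evidence already in hand = 2.1 × 4.5 = 9.45.
Odds after that evidence = (1/14) × 9.45 = 0.675.
Target odds = 0.8/0.2 = 4.
Need 12ⁿ ≥ 4 ÷ 0.675 = 160/27.
12¹ = 12, which meets the required 160/27; so n = 1.

1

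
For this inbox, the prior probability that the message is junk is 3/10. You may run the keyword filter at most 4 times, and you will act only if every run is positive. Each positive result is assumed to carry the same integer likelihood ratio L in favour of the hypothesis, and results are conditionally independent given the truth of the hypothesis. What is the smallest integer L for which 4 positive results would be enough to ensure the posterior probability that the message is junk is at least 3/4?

2

Prior odds = 0.3/0.7 = 3/7.
Target odds = 0.75/0.25 = 3.
Need L⁴ ≥ 3 ÷ (3/7) = 7.
1⁴ = 1 < 7 ≤ 16 = 2⁴, so L = 2.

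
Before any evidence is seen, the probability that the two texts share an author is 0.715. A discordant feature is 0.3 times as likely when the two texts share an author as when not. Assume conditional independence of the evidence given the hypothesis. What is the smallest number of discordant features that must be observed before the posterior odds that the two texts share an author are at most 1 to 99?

Prior odds = 0.715/0.285 = 143/57.
Likelihood ratio per discordant feature = 0.3.
Target odds = 1/99.
Need (143/57) × 0.3ⁿ ≤ 1/99, i.e. 0.3ⁿ ≤ 19/4719.
0.3⁴ = 0.0081 is still above 19/4719 but 0.3⁵ = 243/100000 is at or below it, so n = 5.

5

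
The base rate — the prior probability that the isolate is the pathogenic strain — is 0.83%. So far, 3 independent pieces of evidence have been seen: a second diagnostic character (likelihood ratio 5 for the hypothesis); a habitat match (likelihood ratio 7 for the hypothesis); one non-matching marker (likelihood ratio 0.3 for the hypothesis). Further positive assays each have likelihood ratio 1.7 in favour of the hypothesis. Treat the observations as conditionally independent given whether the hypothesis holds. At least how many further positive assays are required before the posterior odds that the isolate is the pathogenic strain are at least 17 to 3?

Prior odds = 0.0083/0.9917 = 83/9917.
Combined Bayes factor of the evidence already in hand = 5 × 7 × 0.3 = 10.5.
Odds after that evidence = (83/9917) × 10.5 = 1743/19834.
Target odds = 17/3.
Need 1.7ⁿ ≥ 17/3 ÷ (1743/19834) = 337178/5229.
1.7⁷ = 410338673/10000000 falls short of 337178/5229 but 1.7⁸ ≈69.7576 reaches it, so n = 8.

8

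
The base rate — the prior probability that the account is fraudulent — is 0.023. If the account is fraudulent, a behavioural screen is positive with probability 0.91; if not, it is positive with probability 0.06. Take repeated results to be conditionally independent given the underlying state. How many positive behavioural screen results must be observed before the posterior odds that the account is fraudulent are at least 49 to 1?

Prior odds: 0.023 ÷ 0.977 = 23/977.
Likelihood ratio of a positive = 0.91/0.06 = 91/6.
Target odds = 49.
Require (91/6)ⁿ ≥ 49 ÷ (23/977) = 47873/23.
(91/6)² = 8281/36 falls short of 47873/23 but (91/6)³ = 753571/216 reaches it, so n = 3.

3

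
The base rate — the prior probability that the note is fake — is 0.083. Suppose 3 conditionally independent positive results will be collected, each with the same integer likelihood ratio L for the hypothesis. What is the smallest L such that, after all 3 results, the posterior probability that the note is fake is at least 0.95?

Prior odds = 0.083/0.917 = 83/917.
Target odds = 0.95/0.05 = 19.
Need L³ ≥ 19 ÷ (83/917) = 17423/83.
5³ = 125 < 17423/83 ≤ 216 = 6³, so L = 6.

6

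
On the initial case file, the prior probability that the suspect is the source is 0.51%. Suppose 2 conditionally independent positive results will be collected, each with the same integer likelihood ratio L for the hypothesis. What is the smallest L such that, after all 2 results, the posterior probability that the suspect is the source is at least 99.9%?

Prior odds = 0.0051/0.9949 = 51/9949.
Target odds = 0.999/0.001 = 999.
Need L² ≥ 999 ÷ (51/9949) = 3313017/17.
441² = 194481 < 3313017/17 ≤ 195364 = 442², so L = 442.

442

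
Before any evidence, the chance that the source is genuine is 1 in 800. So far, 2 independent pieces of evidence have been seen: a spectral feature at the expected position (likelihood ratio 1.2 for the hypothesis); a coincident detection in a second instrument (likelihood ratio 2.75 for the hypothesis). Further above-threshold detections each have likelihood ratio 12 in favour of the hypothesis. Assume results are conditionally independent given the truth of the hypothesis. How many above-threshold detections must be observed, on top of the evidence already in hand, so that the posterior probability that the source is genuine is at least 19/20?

4

Prior odds = 0.00125/0.99875 = 1/799.
Combined Bayes factor of the evidence already in hand = 1.2 × 2.75 = 3.3.
Odds after that evidence = (1/799) × 3.3 = 33/7990.
Target odds = 0.95/0.05 = 19.
Need 12ⁿ ≥ 19 ÷ (33/7990) = 151810/33.
12³ = 1728 falls short of 151810/33 but 12⁴ = 20736 reaches it, so n = 4.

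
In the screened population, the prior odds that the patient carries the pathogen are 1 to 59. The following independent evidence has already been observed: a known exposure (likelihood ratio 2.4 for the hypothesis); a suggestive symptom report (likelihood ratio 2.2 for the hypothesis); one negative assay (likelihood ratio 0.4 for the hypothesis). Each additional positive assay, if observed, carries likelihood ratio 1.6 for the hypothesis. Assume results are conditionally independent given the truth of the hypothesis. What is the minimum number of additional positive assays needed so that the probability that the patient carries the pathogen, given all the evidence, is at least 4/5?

Prior odds = 1/59.
Combined Bayes factor of the evidence already in hand = 2.4 × 2.2 × 0.4 = 2.112.
Odds after that evidence = (1/59) × 2.112 = 264/7375.
Target odds = 0.8/0.2 = 4.
Need 1.6ⁿ ≥ 4 ÷ (264/7375) = 7375/66.
1.6¹⁰ ≈109.951 falls short of 7375/66 but 1.6¹¹ ≈175.922 reaches it, so n = 11.

11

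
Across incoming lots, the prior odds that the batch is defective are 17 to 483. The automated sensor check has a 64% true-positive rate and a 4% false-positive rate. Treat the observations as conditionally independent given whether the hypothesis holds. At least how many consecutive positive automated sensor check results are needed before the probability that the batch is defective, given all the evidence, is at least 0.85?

2

Prior odds = 17/483.
Likelihood ratio of a positive result = 0.64/0.04 = 16.
Target posterior odds = 0.85/0.15 = 17/3.
Need (17/483) × 16ⁿ ≥ 17/3, i.e. 16ⁿ ≥ 161.
16¹ = 16 falls short of 161 but 16² = 256 reaches it, so n = 2.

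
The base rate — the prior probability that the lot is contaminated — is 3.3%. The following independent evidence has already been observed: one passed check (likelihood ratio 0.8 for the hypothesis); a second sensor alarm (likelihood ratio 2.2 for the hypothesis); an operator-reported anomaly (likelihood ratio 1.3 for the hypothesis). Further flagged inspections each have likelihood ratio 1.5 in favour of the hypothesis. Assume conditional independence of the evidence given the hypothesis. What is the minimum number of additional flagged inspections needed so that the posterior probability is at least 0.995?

20

Prior odds = 0.033/0.967 = 33/967.
Combined Bayes factor of the evidence already in hand = 0.8 × 2.2 × 1.3 = 2.288.
Odds after that evidence = (33/967) × 2.288 = 9438/120875.
Target odds = 0.995/0.005 = 199.
Need 1.5ⁿ ≥ 199 ÷ (9438/120875) = 24054125/9438.
1.5¹⁹ ≈2216.84 falls short of 24054125/9438 but 1.5²⁰ ≈3325.26 reaches it, so n = 20.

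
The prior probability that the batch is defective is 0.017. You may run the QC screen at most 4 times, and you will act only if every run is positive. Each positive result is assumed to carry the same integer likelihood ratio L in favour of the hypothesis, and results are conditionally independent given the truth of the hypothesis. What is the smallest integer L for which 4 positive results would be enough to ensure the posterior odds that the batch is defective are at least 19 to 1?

6

Prior odds = 0.017/0.983 = 17/983.
Target odds = 19.
Need L⁴ ≥ 19 ÷ (17/983) = 18677/17.
5⁴ = 625 < 18677/17 ≤ 1296 = 6⁴, so L = 6.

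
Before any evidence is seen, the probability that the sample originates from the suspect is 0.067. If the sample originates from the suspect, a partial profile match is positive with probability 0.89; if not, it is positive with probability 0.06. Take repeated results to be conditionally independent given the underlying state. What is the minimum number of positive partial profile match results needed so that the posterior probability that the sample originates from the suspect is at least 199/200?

3

Prior odds = 0.067/0.933 = 67/933.
Likelihood ratio of a positive = 0.89/0.06 = 89/6.
Target odds: 0.995 ÷ 0.005 = 199.
Require (89/6)ⁿ ≥ 199 ÷ (67/933) = 185667/67.
(89/6)² = 7921/36 falls short of 185667/67 but (89/6)³ = 704969/216 reaches it, so n = 3.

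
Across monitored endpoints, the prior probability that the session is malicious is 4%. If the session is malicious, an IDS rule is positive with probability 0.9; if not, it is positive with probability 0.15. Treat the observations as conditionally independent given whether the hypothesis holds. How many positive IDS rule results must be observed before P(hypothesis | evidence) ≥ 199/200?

5

Prior odds: 0.04 ÷ 0.96 = 1/24.
Likelihood ratio of a positive = 0.9/0.15 = 6.
Target posterior odds = 0.995/0.005 = 199.
Need (1/24) × 6ⁿ ≥ 199, i.e. 6ⁿ ≥ 4776.
6⁴ = 1296 falls short of 4776 but 6⁵ = 7776 reaches it, so n = 5.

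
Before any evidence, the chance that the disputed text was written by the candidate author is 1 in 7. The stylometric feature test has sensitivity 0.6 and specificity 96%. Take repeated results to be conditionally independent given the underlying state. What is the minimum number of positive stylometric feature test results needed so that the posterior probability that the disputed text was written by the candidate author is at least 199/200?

3

Prior odds: (1/7) ÷ (6/7) = 1/6.
False-positive rate = 1 − 0.96 = 0.04; likelihood ratio of a positive = 0.6/0.04 = 15.
Target posterior odds = 0.995/0.005 = 199.
Require 15ⁿ ≥ 199 ÷ (1/6) = 1194.
15² = 225 falls short of 1194 but 15³ = 3375 reaches it, so n = 3.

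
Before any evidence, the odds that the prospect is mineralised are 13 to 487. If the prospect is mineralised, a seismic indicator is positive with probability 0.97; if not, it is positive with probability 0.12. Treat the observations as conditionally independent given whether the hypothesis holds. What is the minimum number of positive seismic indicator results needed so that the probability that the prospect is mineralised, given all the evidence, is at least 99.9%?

Prior odds = 13/487.
Likelihood ratio of a positive = 0.97/0.12 = 97/12.
Target odds: 0.999 ÷ 0.001 = 999.
Need (13/487) × (97/12)ⁿ ≥ 999, i.e. (97/12)ⁿ ≥ 486513/13.
(97/12)⁵ ≈34510.6 falls short of 486513/13 but (97/12)⁶ ≈278961 reaches it, so n = 6.

6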